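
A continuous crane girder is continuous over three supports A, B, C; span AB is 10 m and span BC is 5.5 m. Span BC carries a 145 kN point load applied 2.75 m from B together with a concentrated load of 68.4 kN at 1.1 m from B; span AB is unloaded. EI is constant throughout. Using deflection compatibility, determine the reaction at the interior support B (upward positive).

R_B = 147.6 kN

Release continuity at B by inserting a hinge; the redundant is the internal moment M_B. The primary structure is two simply-supported spans AB and BC.
Discontinuity in slope at B on the released structure — sum the simple-span end rotations:
  span BC: point load 145 at a = 2.75: Pab(L + b)/(6LEI) = 274.1/EI
  span BC: point load 68.4 at a = 1.1: Pab(L + b)/(6LEI) = 99.32/EI
  relative rotation θ_0 = (0 + 373.5)/EI = 373.5/EI
A unit hogging moment at B produces rotation L₁/(3EI) + L₂/(3EI) = 5.167/EI.
Slope continuity at B: θ_0 = M_B·5.167/EI, so M_B = 373.5/5.167 = 72.28 kN·m (hogging).
Span AB, ΣM about A with M_B applied at B: R_B^{AB}·10 = 0 + 72.28, so R_B^{AB} = 7.228 kN and R_A = 0 − 7.228 = -7.228 kN.
Span BC, ΣM about C: R_B^{BC}·5.5 = 699.7 + 72.28, so R_B^{BC} = 140.4 kN and R_C = 213.4 − 140.4 = 73.04 kN.
R_B = 7.228 + 140.4 = 147.6 kN.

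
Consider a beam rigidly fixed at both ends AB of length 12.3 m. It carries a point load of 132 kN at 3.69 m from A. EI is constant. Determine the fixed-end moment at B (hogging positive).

M_B = 102.3 kN·m

Release both end moments; the primary structure is a simply-supported span AB with redundants M_A and M_B.
End rotations of the released simple span under the applied load (×1/EI):
  at A: point load 132 at a = 3.69: Pab(L + b)/(6LEI) = 1188/EI
  at B: point load 132 at a = 3.69: Pab(L + a)/(6LEI) = 908.6/EI
  θ_A0 = 1188/EI,  θ_B0 = 908.6/EI
Flexibility coefficients: a unit moment at one end gives L/(3EI) there and L/(6EI) at the far end, so f₁₁ = f₂₂ = 4.1/EI and f₁₂ = f₂₁ = 2.05/EI.
Compatibility — zero rotation at each built-in end:
  4.1 M_A + 2.05 M_B = 1188
  2.05 M_A + 4.1 M_B = 908.6
Solving the pair gives M_A = 238.7 kN·m and M_B = 102.3 kN·m (hogging).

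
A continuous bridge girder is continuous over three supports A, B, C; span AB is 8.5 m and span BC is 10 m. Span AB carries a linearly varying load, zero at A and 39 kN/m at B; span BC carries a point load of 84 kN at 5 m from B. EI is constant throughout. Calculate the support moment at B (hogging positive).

M_B = 171.4 kN·m

Take M_B as the redundant. Released structure: two simple spans AB and BC with a hinge at B.
Discontinuity in slope at B on the released structure — sum the simple-span end rotations:
  span AB: triangular load, peak 39: w₀L³/(45EI) = 532.2/EI
  span BC: point load 84 at a = 5: Pab(L + b)/(6LEI) = 525/EI
  relative rotation θ_0 = (532.2 + 525)/EI = 1057/EI
A unit hogging moment at B produces rotation L₁/(3EI) + L₂/(3EI) = 6.167/EI.
Slope continuity at B: θ_0 = M_B·6.167/EI, so M_B = 1057/6.167 = 171.4 kN·m (hogging).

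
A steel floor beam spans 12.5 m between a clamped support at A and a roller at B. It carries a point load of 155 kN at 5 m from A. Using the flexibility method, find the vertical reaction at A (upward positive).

R_A = 122.8 kN

Take the reaction at B as the redundant and release it; the primary structure is a cantilever fixed at A.
Deflection at B on the released cantilever, summing each load's contribution:
  point load 155 at a = 5: Pa²(3L − a)/(6EI) = 20990/EI
Tip deflection under a unit load at B: L³/(3EI) = 651/EI.
The prop prevents deflection at B: R_B = δ_0/δ_{BB} = 20990/651 = 32.24 kN.
Vertical equilibrium: R_A = ΣP − R_B = 155 − 32.24 = 122.8 kN.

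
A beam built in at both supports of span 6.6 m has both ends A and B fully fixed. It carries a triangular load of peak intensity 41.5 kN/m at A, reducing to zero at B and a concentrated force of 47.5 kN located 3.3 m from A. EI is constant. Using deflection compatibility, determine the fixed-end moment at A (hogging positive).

M_A = 129.6 kN·m

Release both end moments; the primary structure is a simply-supported span AB with redundants M_A and M_B.
Simple-span end rotations at A and B under the given loads:
  at A: triangular load, peak 41.5: w₀L³/(45EI) = 265.1/EI
  at B: triangular load, peak 41.5: 7w₀L³/(360EI) = 232/EI
  at A: point load 47.5 at a = 3.3: Pab(L + b)/(6LEI) = 129.3/EI
  at B: point load 47.5 at a = 3.3: Pab(L + a)/(6LEI) = 129.3/EI
  θ_A0 = 394.5/EI,  θ_B0 = 361.3/EI
Flexibility coefficients: a unit moment at one end gives L/(3EI) there and L/(6EI) at the far end, so f₁₁ = f₂₂ = 2.2/EI and f₁₂ = f₂₁ = 1.1/EI.
Compatibility — zero rotation at each built-in end:
  2.2 M_A + 1.1 M_B = 394.5
  1.1 M_A + 2.2 M_B = 361.3
Solving the pair gives M_A = 129.6 kN·m and M_B = 99.45 kN·m (hogging).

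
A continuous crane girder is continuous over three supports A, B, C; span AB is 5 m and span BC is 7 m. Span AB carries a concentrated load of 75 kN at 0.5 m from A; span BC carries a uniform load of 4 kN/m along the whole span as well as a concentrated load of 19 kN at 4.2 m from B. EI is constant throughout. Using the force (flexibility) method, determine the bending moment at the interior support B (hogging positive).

Release continuity at B by inserting a hinge; the redundant is the internal moment M_B. The primary structure is two simply-supported spans AB and BC.
Rotations at B on the released spans (each span's end-slope, ×1/EI):
  span AB: point load 75 at a = 0.5: Pab(L + a)/(6LEI) = 30.94/EI
  span BC: UDL 4: wL³/(24EI) = 57.17/EI
  span BC: point load 19 at a = 4.2: Pab(L + b)/(6LEI) = 52.14/EI
  relative rotation θ_0 = (30.94 + 109.3)/EI = 140.2/EI
A unit hogging moment at B produces rotation L₁/(3EI) + L₂/(3EI) = 4/EI.
Slope continuity at B: θ_0 = M_B·4/EI, so M_B = 140.2/4 = 35.06 kN·m (hogging).

M_B = 35.06 kN·m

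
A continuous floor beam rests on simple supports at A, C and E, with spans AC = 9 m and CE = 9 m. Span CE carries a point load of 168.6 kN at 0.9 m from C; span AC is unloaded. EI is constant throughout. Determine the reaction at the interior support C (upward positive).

R_C = 166.2 kN

Insert a hinge at C; M_C is the redundant, and each span becomes simply supported.
End slopes at the hinge C, treating each span as simply supported:
  span CE: point load 168.6 at a = 0.9: Pab(L + b)/(6LEI) = 389.2/EI
  relative rotation θ_0 = (0 + 389.2)/EI = 389.2/EI
A unit hogging moment at C produces rotation L₁/(3EI) + L₂/(3EI) = 6/EI.
Slope continuity at C: θ_0 = M_C·6/EI, so M_C = 389.2/6 = 64.87 kN·m (hogging).
Span AC, ΣM about A with M_C applied at C: R_C^{AC}·9 = 0 + 64.87, so R_C^{AC} = 7.208 kN and R_A = 0 − 7.208 = -7.208 kN.
Span CE, ΣM about E: R_C^{CE}·9 = 1366 + 64.87, so R_C^{CE} = 158.9 kN and R_E = 168.6 − 158.9 = 9.652 kN.
R_C = 7.208 + 158.9 = 166.2 kN.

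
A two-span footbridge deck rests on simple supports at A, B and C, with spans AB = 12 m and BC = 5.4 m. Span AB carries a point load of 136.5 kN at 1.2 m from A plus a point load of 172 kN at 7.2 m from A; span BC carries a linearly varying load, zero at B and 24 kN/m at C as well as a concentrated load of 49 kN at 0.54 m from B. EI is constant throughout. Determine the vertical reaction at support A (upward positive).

Insert a hinge at B; M_B is the redundant, and each span becomes simply supported.
Discontinuity in slope at B on the released structure — sum the simple-span end rotations:
  span AB: point load 136.5 at a = 1.2: Pab(L + a)/(6LEI) = 324.3/EI
  span AB: point load 172 at a = 7.2: Pab(L + a)/(6LEI) = 1585/EI
  span BC: triangular load, peak 24: 7w₀L³/(360EI) = 73.48/EI
  span BC: point load 49 at a = 0.54: Pab(L + b)/(6LEI) = 40.72/EI
  relative rotation θ_0 = (1909 + 114.2)/EI = 2024/EI
A unit hogging moment at B produces rotation L₁/(3EI) + L₂/(3EI) = 5.8/EI.
Slope continuity at B: θ_0 = M_B·5.8/EI, so M_B = 2024/5.8 = 348.9 kN·m (hogging).
Span AB, ΣM about A with M_B applied at B: R_B^{AB}·12 = 1402 + 348.9, so R_B^{AB} = 145.9 kN and R_A = 308.5 − 145.9 = 162.6 kN.

R_A = 162.6 kN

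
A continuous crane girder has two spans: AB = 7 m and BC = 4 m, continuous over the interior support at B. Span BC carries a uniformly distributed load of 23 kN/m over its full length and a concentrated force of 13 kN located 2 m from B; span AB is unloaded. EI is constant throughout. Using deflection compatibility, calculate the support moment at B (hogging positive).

M_B = 20.27 kN·m

Take M_B as the redundant. Released structure: two simple spans AB and BC with a hinge at B.
Discontinuity in slope at B on the released structure — sum the simple-span end rotations:
  span BC: UDL 23: wL³/(24EI) = 61.33/EI
  span BC: point load 13 at a = 2: Pab(L + b)/(6LEI) = 13/EI
  relative rotation θ_0 = (0 + 74.33)/EI = 74.33/EI
A unit hogging moment at B produces rotation L₁/(3EI) + L₂/(3EI) = 3.667/EI.
Slope continuity at B: θ_0 = M_B·3.667/EI, so M_B = 74.33/3.667 = 20.27 kN·m (hogging).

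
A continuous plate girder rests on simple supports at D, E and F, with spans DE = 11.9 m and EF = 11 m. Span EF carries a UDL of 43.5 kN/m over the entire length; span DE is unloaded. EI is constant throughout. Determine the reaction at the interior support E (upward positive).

R_E = 294.5 kN

Release continuity at E by inserting a hinge; the redundant is the internal moment M_E. The primary structure is two simply-supported spans DE and EF.
Rotations at E on the released spans (each span's end-slope, ×1/EI):
  span EF: UDL 43.5: wL³/(24EI) = 2412/EI
  relative rotation θ_0 = (0 + 2412)/EI = 2412/EI
A unit hogging moment at E produces rotation L₁/(3EI) + L₂/(3EI) = 7.633/EI.
Slope continuity at E: θ_0 = M_E·7.633/EI, so M_E = 2412/7.633 = 316 kN·m (hogging).
Span DE, ΣM about D with M_E applied at E: R_E^{DE}·11.9 = 0 + 316, so R_E^{DE} = 26.56 kN and R_D = 0 − 26.56 = -26.56 kN.
Span EF, ΣM about F: R_E^{EF}·11 = 2632 + 316, so R_E^{EF} = 268 kN and R_F = 478.5 − 268 = 210.5 kN.
R_E = 26.56 + 268 = 294.5 kN.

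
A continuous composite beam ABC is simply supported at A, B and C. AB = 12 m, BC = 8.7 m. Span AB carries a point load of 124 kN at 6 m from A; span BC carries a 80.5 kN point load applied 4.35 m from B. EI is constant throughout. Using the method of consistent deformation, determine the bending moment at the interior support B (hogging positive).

Release continuity at B by inserting a hinge; the redundant is the internal moment M_B. The primary structure is two simply-supported spans AB and BC.
Rotations at B on the released spans (each span's end-slope, ×1/EI):
  span AB: point load 124 at a = 6: Pab(L + a)/(6LEI) = 1116/EI
  span BC: point load 80.5 at a = 4.35: Pab(L + b)/(6LEI) = 380.8/EI
  relative rotation θ_0 = (1116 + 380.8)/EI = 1497/EI
A unit hogging moment at B produces rotation L₁/(3EI) + L₂/(3EI) = 6.9/EI.
Slope continuity at B: θ_0 = M_B·6.9/EI, so M_B = 1497/6.9 = 216.9 kN·m (hogging).

M_B = 216.9 kN·m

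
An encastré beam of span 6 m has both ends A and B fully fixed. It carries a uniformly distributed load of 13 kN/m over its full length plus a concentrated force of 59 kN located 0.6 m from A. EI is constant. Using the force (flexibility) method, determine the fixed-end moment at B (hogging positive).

Take the two fixed-end moments M_A, M_B as redundants; the released structure is the simple span AB.
On the primary (simply-supported) span, the end slopes from the loading are:
  at A: UDL 13: wL³/(24EI) = 117/EI
  at B: UDL 13: wL³/(24EI) = 117/EI
  at A: point load 59 at a = 0.6: Pab(L + b)/(6LEI) = 60.53/EI
  at B: point load 59 at a = 0.6: Pab(L + a)/(6LEI) = 35.05/EI
  θ_A0 = 177.5/EI,  θ_B0 = 152/EI
Flexibility coefficients: a unit moment at one end gives L/(3EI) there and L/(6EI) at the far end, so f₁₁ = f₂₂ = 2/EI and f₁₂ = f₂₁ = 1/EI.
Compatibility — zero rotation at each built-in end:
  2 M_A + 1 M_B = 177.5
  1 M_A + 2 M_B = 152
Solving the pair gives M_A = 67.67 kN·m and M_B = 42.19 kN·m (hogging).

M_B = 42.19 kN·m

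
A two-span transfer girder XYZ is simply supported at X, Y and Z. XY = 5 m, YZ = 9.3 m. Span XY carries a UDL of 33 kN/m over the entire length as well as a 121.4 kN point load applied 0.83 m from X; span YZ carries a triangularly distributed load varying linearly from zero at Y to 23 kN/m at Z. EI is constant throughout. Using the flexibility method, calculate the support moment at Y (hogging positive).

Release continuity at Y by inserting a hinge; the redundant is the internal moment M_Y. The primary structure is two simply-supported spans XY and YZ.
Discontinuity in slope at Y on the released structure — sum the simple-span end rotations:
  span XY: UDL 33: wL³/(24EI) = 171.9/EI
  span XY: point load 121.4 at a = 0.83: Pab(L + a)/(6LEI) = 81.65/EI
  span YZ: triangular load, peak 23: 7w₀L³/(360EI) = 359.7/EI
  relative rotation θ_0 = (253.5 + 359.7)/EI = 613.3/EI
A unit hogging moment at Y produces rotation L₁/(3EI) + L₂/(3EI) = 4.767/EI.
Compatibility: M_Y·(L₁+L₂)/(3EI) = θ_0, giving M_Y = 128.7 kN·m (hogging).

M_Y = 128.7 kN·m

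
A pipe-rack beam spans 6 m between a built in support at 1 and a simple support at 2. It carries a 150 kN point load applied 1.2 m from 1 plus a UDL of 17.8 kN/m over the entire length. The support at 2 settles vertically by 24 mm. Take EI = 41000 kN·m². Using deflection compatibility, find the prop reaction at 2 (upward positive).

Take the reaction at 2 as the redundant and release it; the primary structure is a cantilever fixed at 1.
Primary-structure tip deflection at 2 by superposition:
  point load 150 at a = 1.2: Pa²(3L − a)/(6EI) = 604.8/EI
  UDL 17.8: wL⁴/(8EI) = 2884/EI
  δ_0 = 3488/EI
Tip deflection under a unit load at 2: L³/(3EI) = 72/EI.
With EI = 41000 kN·m²: δ_0 = 0.085083 m and δ_{22} = 0.001756 m/kN.
Compatibility — the beam at 2 must follow the support down by 0.024 m: δ_0 − R_2·δ_{22} = 0.024, so R_2 = (0.085083 − 0.024)/0.001756 = 34.78 kN.

R_2 = 34.78 kN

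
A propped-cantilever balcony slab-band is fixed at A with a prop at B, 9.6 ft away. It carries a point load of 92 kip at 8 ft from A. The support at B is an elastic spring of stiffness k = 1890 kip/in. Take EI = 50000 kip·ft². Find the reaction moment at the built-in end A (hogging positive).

M_A = 76.49 kip·ft

Choose R_B as the redundant. The primary structure is the cantilever fixed at A.
Free-end deflection of the primary structure under the applied loading (downward +):
  point load 92 at a = 8: Pa²(3L − a)/(6EI) = 20412/EI
Tip deflection under a unit load at B: L³/(3EI) = 294.9/EI.
With EI = 50000 kip·ft²: δ_0 = 0.40823 ft and δ_{BB} = 0.005898 ft/kip.
Compatibility — the spring shortens by R_B/k under the reaction it provides: δ_0 − R_B·δ_{BB} = R_B/k. With 1/k = 1/(1890×12) ft/kip = 0.000044 ft/kip, R_B = δ_0 / (δ_{BB} + 1/k) = 0.40823 / (0.005898 + 0.000044) = 68.7 kip.
Moment equilibrium about A: M_A = Σ(load moments about A) − R_B·L = 736 − 68.7×9.6 = 76.49 kip·ft.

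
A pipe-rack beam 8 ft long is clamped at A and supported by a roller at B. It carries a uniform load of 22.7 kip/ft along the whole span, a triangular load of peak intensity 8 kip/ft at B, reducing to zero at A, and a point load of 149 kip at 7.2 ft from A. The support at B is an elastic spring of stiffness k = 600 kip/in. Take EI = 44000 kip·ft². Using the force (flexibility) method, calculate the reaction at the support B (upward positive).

Remove the prop at B; the released (primary) structure is a cantilever built in at A.
Free-end deflection of the primary structure under the applied loading (downward +):
  UDL 22.7: wL⁴/(8EI) = 11622/EI
  triangular load, peak 8 at the free end: 11w₀L⁴/(120EI) = 3004/EI
  point load 149 at a = 7.2: Pa²(3L − a)/(6EI) = 21628/EI
  δ_0 = 36254/EI
Flexibility coefficient — unit upward force at B: δ_{BB} = L³/(3EI) = 170.7/EI.
With EI = 44000 kip·ft²: δ_0 = 0.82395 ft and δ_{BB} = 0.003879 ft/kip.
Compatibility — the spring shortens by R_B/k under the reaction it provides: δ_0 − R_B·δ_{BB} = R_B/k. With 1/k = 1/(600×12) ft/kip = 0.000139 ft/kip, R_B = δ_0 / (δ_{BB} + 1/k) = 0.82395 / (0.003879 + 0.000139) = 205.1 kip.

R_B = 205.1 kip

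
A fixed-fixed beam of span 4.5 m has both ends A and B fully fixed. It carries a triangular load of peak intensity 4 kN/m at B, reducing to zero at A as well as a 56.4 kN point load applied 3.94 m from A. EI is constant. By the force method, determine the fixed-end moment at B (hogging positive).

Take the two fixed-end moments M_A, M_B as redundants; the released structure is the simple span AB.
On the primary (simply-supported) span, the end slopes from the loading are:
  at A: triangular load, peak 4: 7w₀L³/(360EI) = 7.088/EI
  at B: triangular load, peak 4: w₀L³/(45EI) = 8.1/EI
  at A: point load 56.4 at a = 3.94: Pab(L + b)/(6LEI) = 23.32/EI
  at B: point load 56.4 at a = 3.94: Pab(L + a)/(6LEI) = 38.9/EI
  θ_A0 = 30.41/EI,  θ_B0 = 47/EI
Flexibility coefficients: a unit moment at one end gives L/(3EI) there and L/(6EI) at the far end, so f₁₁ = f₂₂ = 1.5/EI and f₁₂ = f₂₁ = 0.75/EI.
Compatibility — zero rotation at each built-in end:
  1.5 M_A + 0.75 M_B = 30.41
  0.75 M_A + 1.5 M_B = 47
Solving the pair gives M_A = 6.141 kN·m and M_B = 28.26 kN·m (hogging).

M_B = 28.26 kN·m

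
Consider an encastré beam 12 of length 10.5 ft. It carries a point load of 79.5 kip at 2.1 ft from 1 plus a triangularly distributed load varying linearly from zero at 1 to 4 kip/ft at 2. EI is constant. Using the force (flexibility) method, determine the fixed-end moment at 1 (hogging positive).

M_1 = 121.5 kip·ft

Release both end moments; the primary structure is a simply-supported span 12 with redundants M_1 and M_2.
End rotations of the released simple span under the applied load (×1/EI):
  at 1: point load 79.5 at a = 2.1: Pab(L + b)/(6LEI) = 420.7/EI
  at 2: point load 79.5 at a = 2.1: Pab(L + a)/(6LEI) = 280.5/EI
  at 1: triangular load, peak 4: 7w₀L³/(360EI) = 90.04/EI
  at 2: triangular load, peak 4: w₀L³/(45EI) = 102.9/EI
  θ_10 = 510.8/EI,  θ_20 = 383.4/EI
Flexibility coefficients: a unit moment at one end gives L/(3EI) there and L/(6EI) at the far end, so f₁₁ = f₂₂ = 3.5/EI and f₁₂ = f₂₁ = 1.75/EI.
Compatibility — zero rotation at each built-in end:
  3.5 M_1 + 1.75 M_2 = 510.8
  1.75 M_1 + 3.5 M_2 = 383.4
Solving the pair gives M_1 = 121.5 kip·ft and M_2 = 48.76 kip·ft (hogging).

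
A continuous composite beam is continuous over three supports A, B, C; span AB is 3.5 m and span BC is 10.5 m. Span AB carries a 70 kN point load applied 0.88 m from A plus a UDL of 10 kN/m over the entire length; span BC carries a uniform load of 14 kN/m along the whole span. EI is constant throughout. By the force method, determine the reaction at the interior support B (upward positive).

R_B = 167.9 kN

Insert a hinge at B; M_B is the redundant, and each span becomes simply supported.
Rotations at B on the released spans (each span's end-slope, ×1/EI):
  span AB: point load 70 at a = 0.88: Pab(L + a)/(6LEI) = 33.66/EI
  span AB: UDL 10: wL³/(24EI) = 17.86/EI
  span BC: UDL 14: wL³/(24EI) = 675.3/EI
  relative rotation θ_0 = (51.53 + 675.3)/EI = 726.8/EI
A unit hogging moment at B produces rotation L₁/(3EI) + L₂/(3EI) = 4.667/EI.
Compatibility: M_B·(L₁+L₂)/(3EI) = θ_0, giving M_B = 155.7 kN·m (hogging).
Span AB, ΣM about A with M_B applied at B: R_B^{AB}·3.5 = 122.8 + 155.7, so R_B^{AB} = 79.6 kN and R_A = 105 − 79.6 = 25.4 kN.
Span BC, ΣM about C: R_B^{BC}·10.5 = 771.8 + 155.7, so R_B^{BC} = 88.33 kN and R_C = 147 − 88.33 = 58.67 kN.
R_B = 79.6 + 88.33 = 167.9 kN.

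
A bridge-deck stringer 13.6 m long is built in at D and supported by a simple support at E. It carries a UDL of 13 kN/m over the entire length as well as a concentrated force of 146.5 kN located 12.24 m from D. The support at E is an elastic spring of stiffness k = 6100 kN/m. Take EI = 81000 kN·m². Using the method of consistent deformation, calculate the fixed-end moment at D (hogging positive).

Remove the prop at E; the released (primary) structure is a cantilever built in at D.
Downward deflection at the released point E due to the loads:
  UDL 13: wL⁴/(8EI) = 55592/EI
  point load 146.5 at a = 12.24: Pa²(3L − a)/(6EI) = 104474/EI
  δ_0 = 160065/EI
Flexibility coefficient — unit upward force at E: δ_{EE} = L³/(3EI) = 838.5/EI.
With EI = 81000 kN·m²: δ_0 = 1.9761 m and δ_{EE} = 0.010352 m/kN.
Compatibility — the spring shortens by R_E/k under the reaction it provides: δ_0 − R_E·δ_{EE} = R_E/k. With 1/k = 0.000164 m/kN, R_E = δ_0 / (δ_{EE} + 1/k) = 1.9761 / (0.010352 + 0.000164) = 187.9 kN.
Moment equilibrium about D: M_D = Σ(load moments about D) − R_E·L = 2995 − 187.9×13.6 = 439.7 kN·m.

M_D = 439.7 kN·m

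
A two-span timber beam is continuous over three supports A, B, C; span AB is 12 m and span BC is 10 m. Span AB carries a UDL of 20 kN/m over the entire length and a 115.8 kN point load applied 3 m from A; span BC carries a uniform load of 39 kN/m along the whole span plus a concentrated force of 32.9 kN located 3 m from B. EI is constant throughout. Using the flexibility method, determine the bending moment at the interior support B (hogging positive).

M_B = 533.5 kN·m

Insert a hinge at B; M_B is the redundant, and each span becomes simply supported.
End slopes at the hinge B, treating each span as simply supported:
  span AB: UDL 20: wL³/(24EI) = 1440/EI
  span AB: point load 115.8 at a = 3: Pab(L + a)/(6LEI) = 651.4/EI
  span BC: UDL 39: wL³/(24EI) = 1625/EI
  span BC: point load 32.9 at a = 3: Pab(L + b)/(6LEI) = 195.8/EI
  relative rotation θ_0 = (2091 + 1821)/EI = 3912/EI
A unit hogging moment at B produces rotation L₁/(3EI) + L₂/(3EI) = 7.333/EI.
Slope continuity at B: θ_0 = M_B·7.333/EI, so M_B = 3912/7.333 = 533.5 kN·m (hogging).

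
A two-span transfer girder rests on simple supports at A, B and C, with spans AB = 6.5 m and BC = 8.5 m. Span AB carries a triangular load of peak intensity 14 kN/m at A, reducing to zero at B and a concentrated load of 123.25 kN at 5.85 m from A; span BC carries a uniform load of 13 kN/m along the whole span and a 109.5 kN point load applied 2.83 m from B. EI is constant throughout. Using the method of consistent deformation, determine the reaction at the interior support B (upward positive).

Take M_B as the redundant. Released structure: two simple spans AB and BC with a hinge at B.
Discontinuity in slope at B on the released structure — sum the simple-span end rotations:
  span AB: triangular load, peak 14: 7w₀L³/(360EI) = 74.76/EI
  span AB: point load 123.25 at a = 5.85: Pab(L + a)/(6LEI) = 148.4/EI
  span BC: UDL 13: wL³/(24EI) = 332.7/EI
  span BC: point load 109.5 at a = 2.83: Pab(L + b)/(6LEI) = 488.2/EI
  relative rotation θ_0 = (223.2 + 820.8)/EI = 1044/EI
A unit hogging moment at B produces rotation L₁/(3EI) + L₂/(3EI) = 5/EI.
Slope continuity at B: θ_0 = M_B·5/EI, so M_B = 1044/5 = 208.8 kN·m (hogging).
Span AB, ΣM about A with M_B applied at B: R_B^{AB}·6.5 = 819.6 + 208.8, so R_B^{AB} = 158.2 kN and R_A = 168.8 − 158.2 = 10.54 kN.
Span BC, ΣM about C: R_B^{BC}·8.5 = 1090 + 208.8, so R_B^{BC} = 152.9 kN and R_C = 220 − 152.9 = 67.14 kN.
R_B = 158.2 + 152.9 = 311.1 kN.

R_B = 311.1 kN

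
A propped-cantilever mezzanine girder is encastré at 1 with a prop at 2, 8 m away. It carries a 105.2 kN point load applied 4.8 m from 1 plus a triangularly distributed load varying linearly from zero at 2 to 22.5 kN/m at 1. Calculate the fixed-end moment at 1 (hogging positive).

M_1 = 237.4 kN·m

Release the roller at 2. Primary structure: cantilever fixed at 1.
Free-end deflection of the primary structure under the applied loading (downward +):
  point load 105.2 at a = 4.8: Pa²(3L − a)/(6EI) = 7756/EI
  triangular load, peak 22.5 at the fixed end: w₀L⁴/(30EI) = 3072/EI
  δ_0 = 10828/EI
Flexibility coefficient — unit upward force at 2: δ_{22} = L³/(3EI) = 170.7/EI.
The prop prevents deflection at 2: R_2 = δ_0/δ_{22} = 10828/170.7 = 63.45 kN.
Moment equilibrium about 1: M_1 = Σ(load moments about 1) − R_2·L = 745 − 63.45×8 = 237.4 kN·m.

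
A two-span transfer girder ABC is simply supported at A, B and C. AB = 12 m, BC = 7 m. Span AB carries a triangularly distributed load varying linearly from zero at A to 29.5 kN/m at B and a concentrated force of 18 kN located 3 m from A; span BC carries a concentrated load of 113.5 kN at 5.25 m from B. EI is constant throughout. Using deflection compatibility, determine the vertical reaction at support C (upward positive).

Release continuity at B by inserting a hinge; the redundant is the internal moment M_B. The primary structure is two simply-supported spans AB and BC.
Discontinuity in slope at B on the released structure — sum the simple-span end rotations:
  span AB: triangular load, peak 29.5: w₀L³/(45EI) = 1133/EI
  span AB: point load 18 at a = 3: Pab(L + a)/(6LEI) = 101.2/EI
  span BC: point load 113.5 at a = 5.25: Pab(L + b)/(6LEI) = 217.2/EI
  relative rotation θ_0 = (1234 + 217.2)/EI = 1451/EI
A unit hogging moment at B produces rotation L₁/(3EI) + L₂/(3EI) = 6.333/EI.
Compatibility: M_B·(L₁+L₂)/(3EI) = θ_0, giving M_B = 229.2 kN·m (hogging).
Span BC, ΣM about C: R_B^{BC}·7 = 198.6 + 229.2, so R_B^{BC} = 61.11 kN and R_C = 113.5 − 61.11 = 52.39 kN.

R_C = 52.39 kN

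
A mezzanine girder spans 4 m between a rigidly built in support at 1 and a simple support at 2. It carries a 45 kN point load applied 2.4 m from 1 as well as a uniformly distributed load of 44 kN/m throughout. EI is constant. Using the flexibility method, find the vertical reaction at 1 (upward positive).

Remove the prop at 2; the released (primary) structure is a cantilever built in at 1.
Free-end deflection of the primary structure under the applied loading (downward +):
  point load 45 at a = 2.4: Pa²(3L − a)/(6EI) = 414.7/EI
  UDL 44: wL⁴/(8EI) = 1408/EI
  δ_0 = 1823/EI
Tip deflection under a unit load at 2: L³/(3EI) = 21.33/EI.
The prop prevents deflection at 2: R_2 = δ_0/δ_{22} = 1823/21.33 = 85.44 kN.
Vertical equilibrium: R_1 = ΣP − R_2 = 221 − 85.44 = 135.6 kN.

R_1 = 135.6 kN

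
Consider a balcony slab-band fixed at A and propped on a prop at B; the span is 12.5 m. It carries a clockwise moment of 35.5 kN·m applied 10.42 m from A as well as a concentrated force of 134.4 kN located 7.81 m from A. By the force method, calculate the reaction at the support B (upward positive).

Remove the prop at B; the released (primary) structure is a cantilever built in at A.
Deflection at B on the released cantilever, summing each load's contribution:
  clockwise couple 35.5 at a = 10.42: M₀a(2L − a)/(2EI) = 2697/EI
  point load 134.4 at a = 7.81: Pa²(3L − a)/(6EI) = 40566/EI
  δ_0 = 43262/EI
Tip deflection under a unit load at B: L³/(3EI) = 651/EI.
Compatibility at B: δ_0 − R_B·δ_{BB} = 0, so R_B = 43262/651 = 66.45 kN.

R_B = 66.45 kN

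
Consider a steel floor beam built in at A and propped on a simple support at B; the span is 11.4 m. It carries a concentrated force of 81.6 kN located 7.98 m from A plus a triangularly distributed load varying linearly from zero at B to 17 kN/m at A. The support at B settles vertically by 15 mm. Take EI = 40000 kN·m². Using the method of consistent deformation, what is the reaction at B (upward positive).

Choose R_B as the redundant. The primary structure is the cantilever fixed at A.
Primary-structure tip deflection at B by superposition:
  point load 81.6 at a = 7.98: Pa²(3L − a)/(6EI) = 22708/EI
  triangular load, peak 17 at the fixed end: w₀L⁴/(30EI) = 9571/EI
  δ_0 = 32279/EI
Flexibility coefficient — unit upward force at B: δ_{BB} = L³/(3EI) = 493.8/EI.
With EI = 40000 kN·m²: δ_0 = 0.80697 m and δ_{BB} = 0.012346 m/kN.
Compatibility — the beam at B must follow the support down by 0.015 m: δ_0 − R_B·δ_{BB} = 0.015, so R_B = (0.80697 − 0.015)/0.012346 = 64.15 kN.

R_B = 64.15 kN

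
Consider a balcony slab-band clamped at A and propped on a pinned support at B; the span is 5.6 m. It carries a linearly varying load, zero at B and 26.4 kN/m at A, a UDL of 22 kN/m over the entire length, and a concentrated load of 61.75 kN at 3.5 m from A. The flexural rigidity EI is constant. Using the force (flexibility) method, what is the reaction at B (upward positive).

R_B = 89.63 kN

Remove the prop at B; the released (primary) structure is a cantilever built in at A.
Deflection at B on the released cantilever, summing each load's contribution:
  triangular load, peak 26.4 at the fixed end: w₀L⁴/(30EI) = 865.4/EI
  UDL 22: wL⁴/(8EI) = 2704/EI
  point load 61.75 at a = 3.5: Pa²(3L − a)/(6EI) = 1677/EI
  δ_0 = 5247/EI
Tip deflection under a unit load at B: L³/(3EI) = 58.54/EI.
The prop prevents deflection at B: R_B = δ_0/δ_{BB} = 5247/58.54 = 89.63 kN.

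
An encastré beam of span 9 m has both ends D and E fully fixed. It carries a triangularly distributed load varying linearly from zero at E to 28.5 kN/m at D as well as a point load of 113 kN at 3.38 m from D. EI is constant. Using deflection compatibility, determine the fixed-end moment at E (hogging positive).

M_E = 166.5 kN·m

Release both end moments; the primary structure is a simply-supported span DE with redundants M_D and M_E.
End rotations of the released simple span under the applied load (×1/EI):
  at D: triangular load, peak 28.5: w₀L³/(45EI) = 461.7/EI
  at E: triangular load, peak 28.5: 7w₀L³/(360EI) = 404/EI
  at D: point load 113 at a = 3.38: Pab(L + b)/(6LEI) = 581.1/EI
  at E: point load 113 at a = 3.38: Pab(L + a)/(6LEI) = 492.1/EI
  θ_D0 = 1043/EI,  θ_E0 = 896.1/EI
Flexibility coefficients: a unit moment at one end gives L/(3EI) there and L/(6EI) at the far end, so f₁₁ = f₂₂ = 3/EI and f₁₂ = f₂₁ = 1.5/EI.
Compatibility — zero rotation at each built-in end:
  3 M_D + 1.5 M_E = 1043
  1.5 M_D + 3 M_E = 896.1
Solving the pair gives M_D = 264.4 kN·m and M_E = 166.5 kN·m (hogging).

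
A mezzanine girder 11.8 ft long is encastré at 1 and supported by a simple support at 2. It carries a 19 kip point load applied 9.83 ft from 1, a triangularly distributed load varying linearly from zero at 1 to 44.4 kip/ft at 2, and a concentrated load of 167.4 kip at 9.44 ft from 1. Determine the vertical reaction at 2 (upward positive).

R_2 = 276.2 kip

Release the roller at 2. Primary structure: cantilever fixed at 1.
Downward deflection at the released point 2 due to the loads:
  point load 19 at a = 9.83: Pa²(3L − a)/(6EI) = 7824/EI
  triangular load, peak 44.4 at the free end: 11w₀L⁴/(120EI) = 78908/EI
  point load 167.4 at a = 9.44: Pa²(3L − a)/(6EI) = 64544/EI
  δ_0 = 151276/EI
Tip deflection under a unit load at 2: L³/(3EI) = 547.7/EI.
Compatibility at 2: δ_0 − R_2·δ_{22} = 0, so R_2 = 151276/547.7 = 276.2 kip.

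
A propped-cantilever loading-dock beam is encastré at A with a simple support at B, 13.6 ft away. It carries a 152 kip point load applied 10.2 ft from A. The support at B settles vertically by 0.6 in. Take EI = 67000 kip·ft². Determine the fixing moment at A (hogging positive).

M_A = 296.6 kip·ft

Remove the prop at B; the released (primary) structure is a cantilever built in at A.
Deflection at B on the released cantilever, summing each load's contribution:
  point load 152 at a = 10.2: Pa²(3L − a)/(6EI) = 80652/EI
Tip deflection under a unit load at B: L³/(3EI) = 838.5/EI.
With EI = 67000 kip·ft²: δ_0 = 1.2038 ft and δ_{BB} = 0.012515 ft/kip.
Compatibility — the beam at B must follow the support down by 0.05 ft: δ_0 − R_B·δ_{BB} = 0.05, so R_B = (1.2038 − 0.05)/0.012515 = 92.19 kip.
Moment equilibrium about A: M_A = Σ(load moments about A) − R_B·L = 1550 − 92.19×13.6 = 296.6 kip·ft.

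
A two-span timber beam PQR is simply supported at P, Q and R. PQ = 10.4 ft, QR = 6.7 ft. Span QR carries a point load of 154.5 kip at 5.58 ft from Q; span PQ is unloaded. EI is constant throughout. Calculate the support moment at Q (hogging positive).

Take M_Q as the redundant. Released structure: two simple spans PQ and QR with a hinge at Q.
End slopes at the hinge Q, treating each span as simply supported:
  span QR: point load 154.5 at a = 5.58: Pab(L + b)/(6LEI) = 187.8/EI
  relative rotation θ_0 = (0 + 187.8)/EI = 187.8/EI
A unit hogging moment at Q produces rotation L₁/(3EI) + L₂/(3EI) = 5.7/EI.
Slope continuity at Q: θ_0 = M_Q·5.7/EI, so M_Q = 187.8/5.7 = 32.95 kip·ft (hogging).

M_Q = 32.95 kip·ft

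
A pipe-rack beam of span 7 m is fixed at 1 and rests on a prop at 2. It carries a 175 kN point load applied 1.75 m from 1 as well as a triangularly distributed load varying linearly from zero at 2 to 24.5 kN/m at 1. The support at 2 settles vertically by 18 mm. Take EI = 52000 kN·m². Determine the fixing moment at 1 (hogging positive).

M_1 = 338.3 kN·m

Release the roller at 2. Primary structure: cantilever fixed at 1.
Deflection at 2 on the released cantilever, summing each load's contribution:
  point load 175 at a = 1.75: Pa²(3L − a)/(6EI) = 1719/EI
  triangular load, peak 24.5 at the fixed end: w₀L⁴/(30EI) = 1961/EI
  δ_0 = 3680/EI
Flexibility coefficient — unit upward force at 2: δ_{22} = L³/(3EI) = 114.3/EI.
With EI = 52000 kN·m²: δ_0 = 0.070775 m and δ_{22} = 0.002199 m/kN.
Compatibility — the beam at 2 must follow the support down by 0.018 m: δ_0 − R_2·δ_{22} = 0.018, so R_2 = (0.070775 − 0.018)/0.002199 = 24 kN.
Moment equilibrium about 1: M_1 = Σ(load moments about 1) − R_2·L = 506.3 − 24×7 = 338.3 kN·m.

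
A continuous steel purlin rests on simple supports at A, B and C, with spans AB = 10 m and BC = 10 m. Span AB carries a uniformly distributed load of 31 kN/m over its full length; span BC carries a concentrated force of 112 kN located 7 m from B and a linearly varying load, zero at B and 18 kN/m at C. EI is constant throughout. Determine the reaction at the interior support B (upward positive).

Insert a hinge at B; M_B is the redundant, and each span becomes simply supported.
Discontinuity in slope at B on the released structure — sum the simple-span end rotations:
  span AB: UDL 31: wL³/(24EI) = 1292/EI
  span BC: point load 112 at a = 7: Pab(L + b)/(6LEI) = 509.6/EI
  span BC: triangular load, peak 18: 7w₀L³/(360EI) = 350/EI
  relative rotation θ_0 = (1292 + 859.6)/EI = 2151/EI
A unit hogging moment at B produces rotation L₁/(3EI) + L₂/(3EI) = 6.667/EI.
Compatibility: M_B·(L₁+L₂)/(3EI) = θ_0, giving M_B = 322.7 kN·m (hogging).
Span AB, ΣM about A with M_B applied at B: R_B^{AB}·10 = 1550 + 322.7, so R_B^{AB} = 187.3 kN and R_A = 310 − 187.3 = 122.7 kN.
Span BC, ΣM about C: R_B^{BC}·10 = 636 + 322.7, so R_B^{BC} = 95.87 kN and R_C = 202 − 95.87 = 106.1 kN.
R_B = 187.3 + 95.87 = 283.1 kN.

R_B = 283.1 kN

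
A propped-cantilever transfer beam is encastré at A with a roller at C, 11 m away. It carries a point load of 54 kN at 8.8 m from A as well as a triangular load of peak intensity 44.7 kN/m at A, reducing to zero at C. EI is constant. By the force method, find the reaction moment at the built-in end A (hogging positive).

Choose R_C as the redundant. The primary structure is the cantilever fixed at A.
Downward deflection at the released point C due to the loads:
  point load 54 at a = 8.8: Pa²(3L − a)/(6EI) = 16866/EI
  triangular load, peak 44.7 at the fixed end: w₀L⁴/(30EI) = 21815/EI
  δ_0 = 38682/EI
Tip deflection under a unit load at C: L³/(3EI) = 443.7/EI.
The prop prevents deflection at C: R_C = δ_0/δ_{CC} = 38682/443.7 = 87.19 kN.
Moment equilibrium about A: M_A = Σ(load moments about A) − R_C·L = 1377 − 87.19×11 = 417.6 kN·m.

M_A = 417.6 kN·m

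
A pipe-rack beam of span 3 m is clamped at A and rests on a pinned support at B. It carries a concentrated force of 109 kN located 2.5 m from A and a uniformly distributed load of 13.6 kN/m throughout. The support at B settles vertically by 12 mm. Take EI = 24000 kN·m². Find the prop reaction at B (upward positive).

Choose R_B as the redundant. The primary structure is the cantilever fixed at A.
Free-end deflection of the primary structure under the applied loading (downward +):
  point load 109 at a = 2.5: Pa²(3L − a)/(6EI) = 738/EI
  UDL 13.6: wL⁴/(8EI) = 137.7/EI
  δ_0 = 875.7/EI
Tip deflection under a unit load at B: L³/(3EI) = 9/EI.
With EI = 24000 kN·m²: δ_0 = 0.036488 m and δ_{BB} = 0.000375 m/kN.
Compatibility — the beam at B must follow the support down by 0.012 m: δ_0 − R_B·δ_{BB} = 0.012, so R_B = (0.036488 − 0.012)/0.000375 = 65.3 kN.

R_B = 65.3 kN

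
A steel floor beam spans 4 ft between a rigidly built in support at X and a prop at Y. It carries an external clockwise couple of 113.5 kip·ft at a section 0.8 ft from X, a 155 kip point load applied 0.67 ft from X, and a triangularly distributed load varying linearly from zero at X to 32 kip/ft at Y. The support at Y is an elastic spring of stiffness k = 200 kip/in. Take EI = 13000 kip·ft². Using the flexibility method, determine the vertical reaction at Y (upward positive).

Release the roller at Y. Primary structure: cantilever fixed at X.
Free-end deflection of the primary structure under the applied loading (downward +):
  clockwise couple 113.5 at a = 0.8: M₀a(2L − a)/(2EI) = 326.9/EI
  point load 155 at a = 0.67: Pa²(3L − a)/(6EI) = 131.4/EI
  triangular load, peak 32 at the free end: 11w₀L⁴/(120EI) = 750.9/EI
  δ_0 = 1209/EI
Flexibility coefficient — unit upward force at Y: δ_{YY} = L³/(3EI) = 21.33/EI.
With EI = 13000 kip·ft²: δ_0 = 0.093016 ft and δ_{YY} = 0.001641 ft/kip.
Compatibility — the spring shortens by R_Y/k under the reaction it provides: δ_0 − R_Y·δ_{YY} = R_Y/k. With 1/k = 1/(200×12) ft/kip = 0.000417 ft/kip, R_Y = δ_0 / (δ_{YY} + 1/k) = 0.093016 / (0.001641 + 0.000417) = 45.2 kip.

R_Y = 45.2 kip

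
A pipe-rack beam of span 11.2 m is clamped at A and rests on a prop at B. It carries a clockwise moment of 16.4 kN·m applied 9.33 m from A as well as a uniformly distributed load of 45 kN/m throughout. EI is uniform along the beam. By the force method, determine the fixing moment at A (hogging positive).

Take the reaction at B as the redundant and release it; the primary structure is a cantilever fixed at A.
Primary-structure tip deflection at B by superposition:
  clockwise couple 16.4 at a = 9.33: M₀a(2L − a)/(2EI) = 999.9/EI
  UDL 45: wL⁴/(8EI) = 88510/EI
  δ_0 = 89510/EI
Tip deflection under a unit load at B: L³/(3EI) = 468.3/EI.
The prop prevents deflection at B: R_B = δ_0/δ_{BB} = 89510/468.3 = 191.1 kN.
Moment equilibrium about A: M_A = Σ(load moments about A) − R_B·L = 2839 − 191.1×11.2 = 698.1 kN·m.

M_A = 698.1 kN·m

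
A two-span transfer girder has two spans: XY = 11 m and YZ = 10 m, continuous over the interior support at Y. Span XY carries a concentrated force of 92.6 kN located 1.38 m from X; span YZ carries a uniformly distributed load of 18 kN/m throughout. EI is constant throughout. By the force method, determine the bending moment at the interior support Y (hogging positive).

M_Y = 140.1 kN·m

Insert a hinge at Y; M_Y is the redundant, and each span becomes simply supported.
Discontinuity in slope at Y on the released structure — sum the simple-span end rotations:
  span XY: point load 92.6 at a = 1.38: Pab(L + a)/(6LEI) = 230.6/EI
  span YZ: UDL 18: wL³/(24EI) = 750/EI
  relative rotation θ_0 = (230.6 + 750)/EI = 980.6/EI
A unit hogging moment at Y produces rotation L₁/(3EI) + L₂/(3EI) = 7/EI.
Slope continuity at Y: θ_0 = M_Y·7/EI, so M_Y = 980.6/7 = 140.1 kN·m (hogging).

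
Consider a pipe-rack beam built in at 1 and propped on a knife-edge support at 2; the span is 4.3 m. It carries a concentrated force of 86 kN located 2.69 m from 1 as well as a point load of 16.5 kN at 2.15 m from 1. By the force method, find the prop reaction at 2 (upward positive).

Take the reaction at 2 as the redundant and release it; the primary structure is a cantilever fixed at 1.
Downward deflection at the released point 2 due to the loads:
  point load 86 at a = 2.69: Pa²(3L − a)/(6EI) = 1059/EI
  point load 16.5 at a = 2.15: Pa²(3L − a)/(6EI) = 136.7/EI
  δ_0 = 1196/EI
Tip deflection under a unit load at 2: L³/(3EI) = 26.5/EI.
Compatibility at 2: δ_0 − R_2·δ_{22} = 0, so R_2 = 1196/26.5 = 45.11 kN.

R_2 = 45.11 kN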